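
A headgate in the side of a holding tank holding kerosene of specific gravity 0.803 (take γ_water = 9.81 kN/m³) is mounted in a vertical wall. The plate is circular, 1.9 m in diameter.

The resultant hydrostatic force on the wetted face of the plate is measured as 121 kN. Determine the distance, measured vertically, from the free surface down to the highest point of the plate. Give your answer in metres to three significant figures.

d_top ≈ 4.47 m

γ = 0.803 × 9.81 = 7.87743 kN/m³.
A = π(0.95)² = 2.83529 m².
From F = γ·h_c·A, the centroid depth is h_c = 121/(7.87743 × 2.83529) = 5.41756 m.
The centroid is at the centre, 0.95 m below the top of the plate, so the highest point sits at h_top = 5.41756 − 0.95 = 4.46756 m below the surface.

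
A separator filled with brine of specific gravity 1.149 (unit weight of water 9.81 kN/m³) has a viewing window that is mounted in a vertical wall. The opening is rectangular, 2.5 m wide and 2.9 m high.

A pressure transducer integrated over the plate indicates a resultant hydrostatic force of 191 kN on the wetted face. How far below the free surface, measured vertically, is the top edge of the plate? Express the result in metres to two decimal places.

γ = 1.149 × 9.81 = 11.27169 kN/m³.
A = 2.5 × 2.9 = 7.25 m².
From F = γ·h_c·A, the centroid depth is h_c = 191/(11.27169 × 7.25) = 2.33726 m.
The centroid lies 2.9/2 = 1.45 m below the top edge, so the top edge sits at h_top = 2.33726 − 1.45 = 0.88726 m below the surface.

d_top ≈ 0.89 m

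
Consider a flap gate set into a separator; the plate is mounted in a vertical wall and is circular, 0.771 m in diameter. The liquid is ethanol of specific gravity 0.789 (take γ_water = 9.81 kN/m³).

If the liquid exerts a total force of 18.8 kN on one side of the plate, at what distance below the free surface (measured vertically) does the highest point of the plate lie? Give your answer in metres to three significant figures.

γ = 0.789 × 9.81 = 7.74009 kN/m³.
A = π(0.3855)² = 0.466873 m².
From F = γ·h_c·A, the centroid depth is h_c = 18.8/(7.74009 × 0.466873) = 5.20251 m.
The centroid is at the centre, 0.3855 m below the top of the plate, so the highest point sits at h_top = 5.20251 − 0.3855 = 4.81701 m below the surface.

d_top ≈ 4.82 m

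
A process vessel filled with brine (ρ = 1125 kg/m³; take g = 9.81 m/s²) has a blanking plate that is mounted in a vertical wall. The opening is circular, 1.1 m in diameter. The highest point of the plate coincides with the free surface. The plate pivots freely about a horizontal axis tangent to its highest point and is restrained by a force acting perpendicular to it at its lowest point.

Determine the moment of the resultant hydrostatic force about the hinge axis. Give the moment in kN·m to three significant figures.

γ = ρg = 1125 × 9.81 / 1000 = 11.03625 kN/m³.
The centroid is at the centre, 0.55 m below the top of the plate, so the centroid depth is h_c = 0.55 m.
A = π(0.55)² = 0.950332 m².
Resultant F = γ·h_c·A = 11.03625 × 0.55 × 0.950332 = 5.76846 kN.
I_c = πr⁴/4 = π × 0.55⁴/4 = 0.0718688 m⁴.
Centre of pressure: y_p = y_c + I_c/(y_c·A) = 0.55 + 0.0718688/(0.55 × 0.950332) = 0.55 + 0.1375 = 0.6875 m along the plane.
The resultant acts 0.55 + 0.1375 = 0.6875 m (along the plate) below the hinge at the top edge, so the moment about the hinge is M = F × 0.6875 = 5.76846 × 0.6875 = 3.96582 kN·m.

M ≈ 3.97 kN·m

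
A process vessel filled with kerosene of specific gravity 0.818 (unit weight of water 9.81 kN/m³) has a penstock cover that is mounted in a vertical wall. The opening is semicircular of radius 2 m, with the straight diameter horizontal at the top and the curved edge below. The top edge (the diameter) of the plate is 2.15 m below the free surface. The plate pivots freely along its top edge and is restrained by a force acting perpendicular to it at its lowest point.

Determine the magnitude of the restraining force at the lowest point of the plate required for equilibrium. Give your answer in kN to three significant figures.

P ≈ 71.2 kN

γ = 0.818 × 9.81 = 8.02458 kN/m³.
The centroid of a semicircle lies 4r/(3π) = 0.848826 m from the diameter, here below the top edge, so the centroid depth is h_c = 2.15 + 0.848826 = 2.99883 m.
A = πr²/2 = π × 2²/2 = 6.28319 m².
Resultant F = γ·h_c·A = 8.02458 × 2.99883 × 6.28319 = 151.201 kN.
I_c = (π/8 − 8/(9π))·r⁴ = 0.109757 × 2⁴ = 1.75611 m⁴.
Centre of pressure: y_p = y_c + I_c/(y_c·A) = 2.99883 + 1.75611/(2.99883 × 6.28319) = 2.99883 + 0.0932008 = 3.09203 m along the plane.
The resultant acts 0.848826 + 0.0932008 = 0.942027 m (along the plate) below the hinge at the top edge, so the moment about the hinge is M = F × 0.942027 = 151.201 × 0.942027 = 142.435 kN·m.
A normal force at the bottom, 2 m from the hinge, must supply this moment: P = 142.435/2 = 71.2175 kN.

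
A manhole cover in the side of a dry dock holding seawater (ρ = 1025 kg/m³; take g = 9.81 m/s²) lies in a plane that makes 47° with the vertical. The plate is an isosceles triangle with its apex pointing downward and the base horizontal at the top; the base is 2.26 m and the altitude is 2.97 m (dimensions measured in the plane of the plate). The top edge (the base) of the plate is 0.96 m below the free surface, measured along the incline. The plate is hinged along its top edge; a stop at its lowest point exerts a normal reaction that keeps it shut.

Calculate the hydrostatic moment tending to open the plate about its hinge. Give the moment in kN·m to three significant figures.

γ = ρg = 1025 × 9.81 / 1000 = 10.05525 kN/m³.
The plate makes 47° with the vertical, i.e. θ = 90° − 47° = 43° to the horizontal. Measuring y along the incline from the free-surface line, vertical depth h = y·sinθ with sinθ = 0.681998.
With the apex down, the centroid sits h/3 = 2.97/3 = 0.99 m below the base (the top edge), so y_c = 0.96 + 0.99 = 1.95 m and h_c = 1.95 × 0.681998 = 1.3299 m.
A = ½ × 2.26 × 2.97 = 3.3561 m².
Resultant F = γ·h_c·A = 10.05525 × 1.3299 × 3.3561 = 44.8794 kN.
I_c = b·h³/36 = 2.26 × 2.97³/36 = 1.64466 m⁴.
Centre of pressure: y_p = y_c + I_c/(y_c·A) = 1.95 + 1.64466/(1.95 × 3.3561) = 1.95 + 0.251308 = 2.20131 m along the plane.
The resultant acts 0.99 + 0.251308 = 1.24131 m (along the plate) below the hinge at the top edge, so the moment about the hinge is M = F × 1.24131 = 44.8794 × 1.24131 = 55.7092 kN·m.

M ≈ 55.7 kN·m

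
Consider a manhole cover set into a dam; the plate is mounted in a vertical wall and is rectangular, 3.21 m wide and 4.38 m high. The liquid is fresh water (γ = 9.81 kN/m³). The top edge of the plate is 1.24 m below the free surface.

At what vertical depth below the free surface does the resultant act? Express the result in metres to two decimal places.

h_p = 3.90 m

γ = 9.81 kN/m³.
The centroid lies 4.38/2 = 2.19 m below the top edge, so the centroid depth is h_c = 1.24 + 2.19 = 3.43 m.
A = 3.21 × 4.38 = 14.0598 m².
Resultant F = γ·h_c·A = 9.81 × 3.43 × 14.0598 = 473.088 kN.
I_c = b·h³/12 = 3.21 × 4.38³/12 = 22.4774 m⁴.
Centre of pressure: y_p = y_c + I_c/(y_c·A) = 3.43 + 22.4774/(3.43 × 14.0598) = 3.43 + 0.466093 = 3.89609 m along the plane.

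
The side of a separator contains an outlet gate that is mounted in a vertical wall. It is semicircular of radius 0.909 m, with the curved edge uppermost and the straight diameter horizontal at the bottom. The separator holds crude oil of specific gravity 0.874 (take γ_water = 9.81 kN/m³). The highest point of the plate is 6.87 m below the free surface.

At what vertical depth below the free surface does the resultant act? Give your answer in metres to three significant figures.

γ = 0.874 × 9.81 = 8.57394 kN/m³.
The centroid lies 4r/(3π) = 0.385792 m above the diameter, so r − 4r/(3π) = 0.909 − 0.385792 = 0.523208 m below the topmost point, so the centroid depth is h_c = 6.87 + 0.523208 = 7.39321 m.
A = πr²/2 = π × 0.909²/2 = 1.29792 m².
Resultant F = γ·h_c·A = 8.57394 × 7.39321 × 1.29792 = 82.2738 kN.
I_c = (π/8 − 8/(9π))·r⁴ = 0.109757 × 0.909⁴ = 0.0749355 m⁴.
Centre of pressure: y_p = y_c + I_c/(y_c·A) = 7.39321 + 0.0749355/(7.39321 × 1.29792) = 7.39321 + 0.0078092 = 7.40102 m along the plane.

h_p = 7.40 m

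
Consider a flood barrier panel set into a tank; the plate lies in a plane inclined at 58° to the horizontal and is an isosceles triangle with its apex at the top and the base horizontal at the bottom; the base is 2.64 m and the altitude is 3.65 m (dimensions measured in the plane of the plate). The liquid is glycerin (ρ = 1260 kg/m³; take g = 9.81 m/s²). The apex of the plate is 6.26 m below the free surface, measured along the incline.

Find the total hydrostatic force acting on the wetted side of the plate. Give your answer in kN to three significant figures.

γ = ρg = 1260 × 9.81 / 1000 = 12.3606 kN/m³.
Let θ = 58° be the plate's angle to the horizontal; measure y along the incline from where the plane meets the free surface. Vertical depth h = y·sinθ with sinθ = 0.848048.
With the apex up, the centroid sits 2h/3 = 2 × 3.65/3 = 2.43333 m below the apex, so y_c = 6.26 + 2.43333 = 8.69333 m and h_c = 8.69333 × 0.848048 = 7.37236 m.
A = ½ × 2.64 × 3.65 = 4.818 m².
Resultant F = γ·h_c·A = 12.3606 × 7.37236 × 4.818 = 439.049 kN.

F ≈ 439 kN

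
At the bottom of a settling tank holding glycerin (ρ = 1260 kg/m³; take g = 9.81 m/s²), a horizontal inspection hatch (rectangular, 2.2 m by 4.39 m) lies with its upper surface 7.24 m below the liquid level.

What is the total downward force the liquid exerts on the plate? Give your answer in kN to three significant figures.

F ≈ 864 kN

γ = ρg = 1260 × 9.81 / 1000 = 12.3606 kN/m³.
The plate is horizontal, so pressure is uniform at p = γ·h = 12.3606 × 7.24 = 89.4907 kN/m².
A = 2.2 × 4.39 = 9.658 m².
F = p·A = 89.4907 × 9.658 = 864.301 kN.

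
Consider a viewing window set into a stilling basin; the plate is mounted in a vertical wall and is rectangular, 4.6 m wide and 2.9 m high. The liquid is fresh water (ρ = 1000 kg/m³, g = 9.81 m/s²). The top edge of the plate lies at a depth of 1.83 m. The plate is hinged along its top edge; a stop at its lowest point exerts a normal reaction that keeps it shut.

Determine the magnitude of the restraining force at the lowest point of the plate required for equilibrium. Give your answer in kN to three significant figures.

γ = ρg = 1000 × 9.81 = 9810 N/m³ = 9.81 kN/m³.
The centroid lies 2.9/2 = 1.45 m below the top edge, so the centroid depth is h_c = 1.83 + 1.45 = 3.28 m.
A = 4.6 × 2.9 = 13.34 m².
Resultant F = γ·h_c·A = 9.81 × 3.28 × 13.34 = 429.239 kN.
I_c = b·h³/12 = 4.6 × 2.9³/12 = 9.34912 m⁴.
Centre of pressure: y_p = y_c + I_c/(y_c·A) = 3.28 + 9.34912/(3.28 × 13.34) = 3.28 + 0.213669 = 3.49367 m along the plane.
The resultant acts 1.45 + 0.213669 = 1.66367 m (along the plate) below the hinge at the top edge, so the moment about the hinge is M = F × 1.66367 = 429.239 × 1.66367 = 714.112 kN·m.
A normal force at the bottom, 2.9 m from the hinge, must supply this moment: P = 714.112/2.9 = 246.246 kN.

P ≈ 246 kN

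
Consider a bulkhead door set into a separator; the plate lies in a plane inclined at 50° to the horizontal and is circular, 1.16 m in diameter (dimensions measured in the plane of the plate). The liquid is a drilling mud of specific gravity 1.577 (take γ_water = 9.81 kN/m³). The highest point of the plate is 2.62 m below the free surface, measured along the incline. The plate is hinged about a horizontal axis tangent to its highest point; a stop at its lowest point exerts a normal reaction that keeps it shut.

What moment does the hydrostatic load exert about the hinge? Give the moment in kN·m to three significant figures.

M ≈ 24.3 kN·m

γ = 1.577 × 9.81 = 15.47037 kN/m³.
Let θ = 50° be the plate's angle to the horizontal; measure y along the incline from where the plane meets the free surface. Vertical depth h = y·sinθ with sinθ = 0.766044.
The centroid is at the centre, 0.58 m below the top of the plate, so y_c = 2.62 + 0.58 = 3.2 m and h_c = 3.2 × 0.766044 = 2.45134 m.
A = π(0.58)² = 1.05683 m².
Resultant F = γ·h_c·A = 15.47037 × 2.45134 × 1.05683 = 40.0783 kN.
I_c = πr⁴/4 = π × 0.58⁴/4 = 0.0888796 m⁴.
Centre of pressure: y_p = y_c + I_c/(y_c·A) = 3.2 + 0.0888796/(3.2 × 1.05683) = 3.2 + 0.0262813 = 3.22628 m along the plane.
The resultant acts 0.58 + 0.0262813 = 0.606281 m (along the plate) below the hinge at the top edge, so the moment about the hinge is M = F × 0.606281 = 40.0783 × 0.606281 = 24.2987 kN·m.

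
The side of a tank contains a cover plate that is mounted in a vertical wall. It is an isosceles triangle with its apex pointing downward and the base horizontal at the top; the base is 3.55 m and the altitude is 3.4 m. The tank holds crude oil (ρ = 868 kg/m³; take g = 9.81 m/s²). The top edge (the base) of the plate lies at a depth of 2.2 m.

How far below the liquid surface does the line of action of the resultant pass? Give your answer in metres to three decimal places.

h_p = 3.526 m

γ = ρg = 868 × 9.81 / 1000 = 8.51508 kN/m³.
With the apex down, the centroid sits h/3 = 3.4/3 = 1.13333 m below the base (the top edge), so the centroid depth is h_c = 2.2 + 1.13333 = 3.33333 m.
A = ½ × 3.55 × 3.4 = 6.035 m².
Resultant F = γ·h_c·A = 8.51508 × 3.33333 × 6.035 = 171.295 kN.
I_c = b·h³/36 = 3.55 × 3.4³/36 = 3.87581 m⁴.
Centre of pressure: y_p = y_c + I_c/(y_c·A) = 3.33333 + 3.87581/(3.33333 × 6.035) = 3.33333 + 0.192667 = 3.526 m along the plane.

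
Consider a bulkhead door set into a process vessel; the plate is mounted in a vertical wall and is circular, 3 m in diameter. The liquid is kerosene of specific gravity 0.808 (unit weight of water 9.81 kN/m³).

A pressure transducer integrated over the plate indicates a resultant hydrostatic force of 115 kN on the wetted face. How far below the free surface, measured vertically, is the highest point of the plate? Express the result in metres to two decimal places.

d_top ≈ 0.55 m

γ = 0.808 × 9.81 = 7.92648 kN/m³.
A = π(1.5)² = 7.06858 m².
From F = γ·h_c·A, the centroid depth is h_c = 115/(7.92648 × 7.06858) = 2.05251 m.
The centroid is at the centre, 1.5 m below the top of the plate, so the highest point sits at h_top = 2.05251 − 1.5 = 0.55251 m below the surface.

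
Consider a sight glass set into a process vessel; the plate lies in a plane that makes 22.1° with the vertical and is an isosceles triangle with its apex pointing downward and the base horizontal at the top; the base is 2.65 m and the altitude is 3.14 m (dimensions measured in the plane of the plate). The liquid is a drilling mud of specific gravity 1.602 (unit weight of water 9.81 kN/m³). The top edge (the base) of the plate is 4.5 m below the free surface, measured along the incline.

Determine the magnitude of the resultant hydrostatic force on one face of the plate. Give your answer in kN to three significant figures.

γ = 1.602 × 9.81 = 15.71562 kN/m³.
The plate makes 22.1° with the vertical, i.e. θ = 90° − 22.1° = 67.9° to the horizontal. Measuring y along the incline from the free-surface line, vertical depth h = y·sinθ with sinθ = 0.926529.
With the apex down, the centroid sits h/3 = 3.14/3 = 1.04667 m below the base (the top edge), so y_c = 4.5 + 1.04667 = 5.54667 m and h_c = 5.54667 × 0.926529 = 5.13915 m.
A = ½ × 2.65 × 3.14 = 4.1605 m².
Resultant F = γ·h_c·A = 15.71562 × 5.13915 × 4.1605 = 336.022 kN.

F ≈ 336 kN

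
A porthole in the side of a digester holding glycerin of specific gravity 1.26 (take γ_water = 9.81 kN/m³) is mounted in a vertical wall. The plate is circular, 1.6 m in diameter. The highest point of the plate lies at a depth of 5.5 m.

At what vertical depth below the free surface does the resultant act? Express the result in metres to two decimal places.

h_p = 6.33 m

γ = 1.26 × 9.81 = 12.3606 kN/m³.
The centroid is at the centre, 0.8 m below the top of the plate, so the centroid depth is h_c = 5.5 + 0.8 = 6.3 m.
A = π(0.8)² = 2.01062 m².
Resultant F = γ·h_c·A = 12.3606 × 6.3 × 2.01062 = 156.571 kN.
I_c = πr⁴/4 = π × 0.8⁴/4 = 0.321699 m⁴.
Centre of pressure: y_p = y_c + I_c/(y_c·A) = 6.3 + 0.321699/(6.3 × 2.01062) = 6.3 + 0.0253968 = 6.3254 m along the plane.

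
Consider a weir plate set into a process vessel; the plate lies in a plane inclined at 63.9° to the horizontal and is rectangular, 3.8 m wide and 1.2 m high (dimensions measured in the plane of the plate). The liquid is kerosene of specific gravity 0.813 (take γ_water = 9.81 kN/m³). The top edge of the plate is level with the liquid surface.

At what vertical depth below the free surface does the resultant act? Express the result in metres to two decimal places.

h_p = 0.72 m

γ = 0.813 × 9.81 = 7.97553 kN/m³.
Let θ = 63.9° be the plate's angle to the horizontal; measure y along the incline from where the plane meets the free surface. Vertical depth h = y·sinθ with sinθ = 0.898028.
The centroid lies 1.2/2 = 0.6 m below the top edge, so y_c = 0.6 m and h_c = 0.6 × 0.898028 = 0.538817 m.
A = 3.8 × 1.2 = 4.56 m².
Resultant F = γ·h_c·A = 7.97553 × 0.538817 × 4.56 = 19.5959 kN.
I_c = b·h³/12 = 3.8 × 1.2³/12 = 0.5472 m⁴.
Centre of pressure: y_p = y_c + I_c/(y_c·A) = 0.6 + 0.5472/(0.6 × 4.56) = 0.6 + 0.2 = 0.8 m along the plane.
Vertically, h_p = y_p·sinθ = 0.8 × 0.898028 = 0.718422 m.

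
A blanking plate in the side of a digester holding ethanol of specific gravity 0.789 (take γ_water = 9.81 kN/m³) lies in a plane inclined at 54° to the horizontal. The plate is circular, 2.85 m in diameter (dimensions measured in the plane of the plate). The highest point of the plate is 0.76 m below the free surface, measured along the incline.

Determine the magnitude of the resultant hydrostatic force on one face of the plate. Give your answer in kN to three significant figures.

γ = 0.789 × 9.81 = 7.74009 kN/m³.
Let θ = 54° be the plate's angle to the horizontal; measure y along the incline from where the plane meets the free surface. Vertical depth h = y·sinθ with sinθ = 0.809017.
The centroid is at the centre, 1.425 m below the top of the plate, so y_c = 0.76 + 1.425 = 2.185 m and h_c = 2.185 × 0.809017 = 1.7677 m.
A = π(1.425)² = 6.3794 m².
Resultant F = γ·h_c·A = 7.74009 × 1.7677 × 6.3794 = 87.284 kN.

F ≈ 87.3 kN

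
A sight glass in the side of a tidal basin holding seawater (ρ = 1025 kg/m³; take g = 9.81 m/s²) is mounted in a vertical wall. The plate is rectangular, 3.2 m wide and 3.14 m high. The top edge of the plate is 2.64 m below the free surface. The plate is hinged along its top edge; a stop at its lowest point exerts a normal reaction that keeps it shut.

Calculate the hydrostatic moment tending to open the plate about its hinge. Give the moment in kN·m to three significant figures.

γ = ρg = 1025 × 9.81 / 1000 = 10.05525 kN/m³.
The centroid lies 3.14/2 = 1.57 m below the top edge, so the centroid depth is h_c = 2.64 + 1.57 = 4.21 m.
A = 3.2 × 3.14 = 10.048 m².
Resultant F = γ·h_c·A = 10.05525 × 4.21 × 10.048 = 425.358 kN.
I_c = b·h³/12 = 3.2 × 3.14³/12 = 8.25577 m⁴.
Centre of pressure: y_p = y_c + I_c/(y_c·A) = 4.21 + 8.25577/(4.21 × 10.048) = 4.21 + 0.195162 = 4.40516 m along the plane.
The resultant acts 1.57 + 0.195162 = 1.76516 m (along the plate) below the hinge at the top edge, so the moment about the hinge is M = F × 1.76516 = 425.358 × 1.76516 = 750.825 kN·m.

M ≈ 751 kN·m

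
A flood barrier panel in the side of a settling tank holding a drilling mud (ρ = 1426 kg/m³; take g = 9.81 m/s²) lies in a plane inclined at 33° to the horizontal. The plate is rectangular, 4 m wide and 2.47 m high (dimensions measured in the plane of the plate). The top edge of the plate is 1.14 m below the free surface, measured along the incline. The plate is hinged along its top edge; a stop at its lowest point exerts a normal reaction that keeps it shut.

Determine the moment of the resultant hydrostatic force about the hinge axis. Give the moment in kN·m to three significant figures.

M ≈ 259 kN·m

γ = ρg = 1426 × 9.81 / 1000 = 13.98906 kN/m³.
Let θ = 33° be the plate's angle to the horizontal; measure y along the incline from where the plane meets the free surface. Vertical depth h = y·sinθ with sinθ = 0.544639.
The centroid lies 2.47/2 = 1.235 m below the top edge, so y_c = 1.14 + 1.235 = 2.375 m and h_c = 2.375 × 0.544639 = 1.29352 m.
A = 4 × 2.47 = 9.88 m².
Resultant F = γ·h_c·A = 13.98906 × 1.29352 × 9.88 = 178.78 kN.
I_c = b·h³/12 = 4 × 2.47³/12 = 5.02307 m⁴.
Centre of pressure: y_p = y_c + I_c/(y_c·A) = 2.375 + 5.02307/(2.375 × 9.88) = 2.375 + 0.214066 = 2.58907 m along the plane.
The resultant acts 1.235 + 0.214066 = 1.44907 m (along the plate) below the hinge at the top edge, so the moment about the hinge is M = F × 1.44907 = 178.78 × 1.44907 = 259.065 kN·m.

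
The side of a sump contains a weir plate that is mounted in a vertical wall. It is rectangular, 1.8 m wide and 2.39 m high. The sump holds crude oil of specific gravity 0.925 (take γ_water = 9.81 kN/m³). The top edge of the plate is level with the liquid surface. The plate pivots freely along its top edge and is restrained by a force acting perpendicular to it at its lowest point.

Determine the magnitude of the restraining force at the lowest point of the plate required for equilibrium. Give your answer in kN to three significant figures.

γ = 0.925 × 9.81 = 9.07425 kN/m³.
The centroid lies 2.39/2 = 1.195 m below the top edge, so the centroid depth is h_c = 1.195 m.
A = 1.8 × 2.39 = 4.302 m².
Resultant F = γ·h_c·A = 9.07425 × 1.195 × 4.302 = 46.6497 kN.
I_c = b·h³/12 = 1.8 × 2.39³/12 = 2.04779 m⁴.
Centre of pressure: y_p = y_c + I_c/(y_c·A) = 1.195 + 2.04779/(1.195 × 4.302) = 1.195 + 0.398334 = 1.59333 m along the plane.
The resultant acts 1.195 + 0.398334 = 1.59333 m (along the plate) below the hinge at the top edge, so the moment about the hinge is M = F × 1.59333 = 46.6497 × 1.59333 = 74.3284 kN·m.
A normal force at the bottom, 2.39 m from the hinge, must supply this moment: P = 74.3284/2.39 = 31.0997 kN.

P ≈ 31.1 kN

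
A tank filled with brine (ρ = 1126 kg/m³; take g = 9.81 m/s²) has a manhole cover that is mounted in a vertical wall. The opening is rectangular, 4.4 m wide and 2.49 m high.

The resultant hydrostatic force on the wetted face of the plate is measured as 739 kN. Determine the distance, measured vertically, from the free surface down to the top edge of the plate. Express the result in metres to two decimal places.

γ = ρg = 1126 × 9.81 / 1000 = 11.04606 kN/m³.
A = 4.4 × 2.49 = 10.956 m².
From F = γ·h_c·A, the centroid depth is h_c = 739/(11.04606 × 10.956) = 6.1064 m.
The centroid lies 2.49/2 = 1.245 m below the top edge, so the top edge sits at h_top = 6.1064 − 1.245 = 4.8614 m below the surface.

d_top ≈ 4.86 m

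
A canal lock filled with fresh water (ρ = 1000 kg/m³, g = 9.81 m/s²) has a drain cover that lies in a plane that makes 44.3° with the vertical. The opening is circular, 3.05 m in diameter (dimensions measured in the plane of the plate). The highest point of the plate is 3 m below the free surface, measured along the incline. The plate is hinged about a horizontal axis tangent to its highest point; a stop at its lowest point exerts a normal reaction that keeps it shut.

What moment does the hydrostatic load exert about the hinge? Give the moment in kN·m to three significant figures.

γ = ρg = 1000 × 9.81 = 9810 N/m³ = 9.81 kN/m³.
The plate makes 44.3° with the vertical, i.e. θ = 90° − 44.3° = 45.7° to the horizontal. Measuring y along the incline from the free-surface line, vertical depth h = y·sinθ with sinθ = 0.715693.
The centroid is at the centre, 1.525 m below the top of the plate, so y_c = 3 + 1.525 = 4.525 m and h_c = 4.525 × 0.715693 = 3.23851 m.
A = π(1.525)² = 7.30617 m².
Resultant F = γ·h_c·A = 9.81 × 3.23851 × 7.30617 = 232.115 kN.
I_c = πr⁴/4 = π × 1.525⁴/4 = 4.24785 m⁴.
Centre of pressure: y_p = y_c + I_c/(y_c·A) = 4.525 + 4.24785/(4.525 × 7.30617) = 4.525 + 0.128487 = 4.65349 m along the plane.
The resultant acts 1.525 + 0.128487 = 1.65349 m (along the plate) below the hinge at the top edge, so the moment about the hinge is M = F × 1.65349 = 232.115 × 1.65349 = 383.8 kN·m.

M ≈ 384 kN·m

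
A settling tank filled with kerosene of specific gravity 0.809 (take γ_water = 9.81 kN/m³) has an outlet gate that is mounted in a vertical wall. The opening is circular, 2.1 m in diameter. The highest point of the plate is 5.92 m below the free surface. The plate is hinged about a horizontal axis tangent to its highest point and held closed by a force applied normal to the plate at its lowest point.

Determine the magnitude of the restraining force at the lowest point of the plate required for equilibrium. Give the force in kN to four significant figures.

γ = 0.809 × 9.81 = 7.93629 kN/m³.
The centroid is at the centre, 1.05 m below the top of the plate, so the centroid depth is h_c = 5.92 + 1.05 = 6.97 m.
A = π(1.05)² = 3.46361 m².
Resultant F = γ·h_c·A = 7.93629 × 6.97 × 3.46361 = 191.593 kN.
I_c = πr⁴/4 = π × 1.05⁴/4 = 0.954656 m⁴.
Centre of pressure: y_p = y_c + I_c/(y_c·A) = 6.97 + 0.954656/(6.97 × 3.46361) = 6.97 + 0.0395444 = 7.00954 m along the plane.
The resultant acts 1.05 + 0.0395444 = 1.08954 m (along the plate) below the hinge at the top edge, so the moment about the hinge is M = F × 1.08954 = 191.593 × 1.08954 = 208.748 kN·m.
A normal force at the bottom, 2.1 m from the hinge, must supply this moment: P = 208.748/2.1 = 99.4038 kN.

P ≈ 99.40 kN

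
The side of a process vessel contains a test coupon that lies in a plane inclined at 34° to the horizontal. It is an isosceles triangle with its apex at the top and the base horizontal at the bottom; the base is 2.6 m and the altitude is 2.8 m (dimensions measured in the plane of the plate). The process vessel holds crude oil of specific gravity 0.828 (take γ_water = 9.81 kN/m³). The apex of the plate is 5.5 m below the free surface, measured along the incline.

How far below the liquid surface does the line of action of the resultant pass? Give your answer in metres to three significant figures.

γ = 0.828 × 9.81 = 8.12268 kN/m³.
Let θ = 34° be the plate's angle to the horizontal; measure y along the incline from where the plane meets the free surface. Vertical depth h = y·sinθ with sinθ = 0.559193.
With the apex up, the centroid sits 2h/3 = 2 × 2.8/3 = 1.86667 m below the apex, so y_c = 5.5 + 1.86667 = 7.36667 m and h_c = 7.36667 × 0.559193 = 4.11939 m.
A = ½ × 2.6 × 2.8 = 3.64 m².
Resultant F = γ·h_c·A = 8.12268 × 4.11939 × 3.64 = 121.796 kN.
I_c = b·h³/36 = 2.6 × 2.8³/36 = 1.58542 m⁴.
Centre of pressure: y_p = y_c + I_c/(y_c·A) = 7.36667 + 1.58542/(7.36667 × 3.64) = 7.36667 + 0.0591251 = 7.4258 m along the plane.
Vertically, h_p = y_p·sinθ = 7.4258 × 0.559193 = 4.15246 m.

h_p = 4.15 m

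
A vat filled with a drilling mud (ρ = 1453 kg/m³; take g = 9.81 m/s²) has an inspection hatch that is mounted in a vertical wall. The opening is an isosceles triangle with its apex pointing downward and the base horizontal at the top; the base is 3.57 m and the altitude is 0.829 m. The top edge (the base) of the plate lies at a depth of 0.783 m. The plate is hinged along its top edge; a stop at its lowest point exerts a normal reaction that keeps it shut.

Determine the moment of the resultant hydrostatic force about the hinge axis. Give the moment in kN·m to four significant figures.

γ = ρg = 1453 × 9.81 / 1000 = 14.25393 kN/m³.
With the apex down, the centroid sits h/3 = 0.829/3 = 0.276333 m below the base (the top edge), so the centroid depth is h_c = 0.783 + 0.276333 = 1.05933 m.
A = ½ × 3.57 × 0.829 = 1.47976 m².
Resultant F = γ·h_c·A = 14.25393 × 1.05933 × 1.47976 = 22.3438 kN.
I_c = b·h³/36 = 3.57 × 0.829³/36 = 0.0564975 m⁴.
Centre of pressure: y_p = y_c + I_c/(y_c·A) = 1.05933 + 0.0564975/(1.05933 × 1.47976) = 1.05933 + 0.0360418 = 1.09537 m along the plane.
The resultant acts 0.276333 + 0.0360418 = 0.312375 m (along the plate) below the hinge at the top edge, so the moment about the hinge is M = F × 0.312375 = 22.3438 × 0.312375 = 6.97964 kN·m.

M ≈ 6.980 kN·m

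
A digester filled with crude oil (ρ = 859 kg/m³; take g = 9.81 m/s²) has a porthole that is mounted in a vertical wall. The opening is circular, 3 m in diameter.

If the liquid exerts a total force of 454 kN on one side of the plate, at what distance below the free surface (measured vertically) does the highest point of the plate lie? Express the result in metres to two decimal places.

d_top ≈ 6.12 m

γ = ρg = 859 × 9.81 / 1000 = 8.42679 kN/m³.
A = π(1.5)² = 7.06858 m².
From F = γ·h_c·A, the centroid depth is h_c = 454/(8.42679 × 7.06858) = 7.62187 m.
The centroid is at the centre, 1.5 m below the top of the plate, so the highest point sits at h_top = 7.62187 − 1.5 = 6.12187 m below the surface.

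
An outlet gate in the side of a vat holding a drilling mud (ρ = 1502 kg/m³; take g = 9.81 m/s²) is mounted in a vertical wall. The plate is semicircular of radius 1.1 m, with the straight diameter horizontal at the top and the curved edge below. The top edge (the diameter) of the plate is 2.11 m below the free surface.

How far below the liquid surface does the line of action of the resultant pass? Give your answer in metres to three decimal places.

γ = ρg = 1502 × 9.81 / 1000 = 14.73462 kN/m³.
The centroid of a semicircle lies 4r/(3π) = 0.466854 m from the diameter, here below the top edge, so the centroid depth is h_c = 2.11 + 0.466854 = 2.57685 m.
A = πr²/2 = π × 1.1²/2 = 1.90066 m².
Resultant F = γ·h_c·A = 14.73462 × 2.57685 × 1.90066 = 72.166 kN.
I_c = (π/8 − 8/(9π))·r⁴ = 0.109757 × 1.1⁴ = 0.160695 m⁴.
Centre of pressure: y_p = y_c + I_c/(y_c·A) = 2.57685 + 0.160695/(2.57685 × 1.90066) = 2.57685 + 0.0328102 = 2.60966 m along the plane.

h_p = 2.610 m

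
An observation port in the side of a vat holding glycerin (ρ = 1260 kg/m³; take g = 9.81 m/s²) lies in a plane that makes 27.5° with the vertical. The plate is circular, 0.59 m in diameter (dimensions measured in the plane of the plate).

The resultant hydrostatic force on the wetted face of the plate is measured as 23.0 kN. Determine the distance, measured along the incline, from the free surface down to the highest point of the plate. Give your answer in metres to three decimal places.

γ = ρg = 1260 × 9.81 / 1000 = 12.3606 kN/m³.
A = π(0.295)² = 0.273397 m².
From F = γ·h_c·A, the centroid depth is h_c = 23.0/(12.3606 × 0.273397) = 6.80604 m.
The plate makes 27.5° with the vertical, i.e. θ = 90° − 27.5° = 62.5° to the horizontal. Measuring y along the incline from the free-surface line, vertical depth h = y·sinθ with sinθ = 0.887011.
Along the incline, y_c = h_c/sinθ = 6.80604/0.887011 = 7.67301 m.
The centroid is at the centre, 0.295 m below the top of the plate, so the highest point sits at y_top = 7.67301 − 0.295 = 7.37801 m along the incline.

y_top ≈ 7.378 m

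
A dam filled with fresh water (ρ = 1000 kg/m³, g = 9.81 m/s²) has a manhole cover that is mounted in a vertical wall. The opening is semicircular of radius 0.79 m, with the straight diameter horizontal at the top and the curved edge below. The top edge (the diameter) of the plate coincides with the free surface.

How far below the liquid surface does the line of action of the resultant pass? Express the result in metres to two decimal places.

h_p = 0.47 m

γ = ρg = 1000 × 9.81 = 9810 N/m³ = 9.81 kN/m³.
The centroid of a semicircle lies 4r/(3π) = 0.335286 m from the diameter, here below the top edge, so the centroid depth is h_c = 0.335286 m.
A = πr²/2 = π × 0.79²/2 = 0.980334 m².
Resultant F = γ·h_c·A = 9.81 × 0.335286 × 0.980334 = 3.22447 kN.
I_c = (π/8 − 8/(9π))·r⁴ = 0.109757 × 0.79⁴ = 0.0427504 m⁴.
Centre of pressure: y_p = y_c + I_c/(y_c·A) = 0.335286 + 0.0427504/(0.335286 × 0.980334) = 0.335286 + 0.130062 = 0.465348 m along the plane.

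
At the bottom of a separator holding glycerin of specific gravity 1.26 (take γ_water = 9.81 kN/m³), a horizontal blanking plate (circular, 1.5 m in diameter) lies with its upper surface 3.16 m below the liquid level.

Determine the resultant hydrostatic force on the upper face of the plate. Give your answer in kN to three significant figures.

γ = 1.26 × 9.81 = 12.3606 kN/m³.
The plate is horizontal, so pressure is uniform at p = γ·h = 12.3606 × 3.16 = 39.0595 kN/m².
A = π(0.75)² = 1.76715 m².
F = p·A = 39.0595 × 1.76715 = 69.024 kN.

F ≈ 69.0 kN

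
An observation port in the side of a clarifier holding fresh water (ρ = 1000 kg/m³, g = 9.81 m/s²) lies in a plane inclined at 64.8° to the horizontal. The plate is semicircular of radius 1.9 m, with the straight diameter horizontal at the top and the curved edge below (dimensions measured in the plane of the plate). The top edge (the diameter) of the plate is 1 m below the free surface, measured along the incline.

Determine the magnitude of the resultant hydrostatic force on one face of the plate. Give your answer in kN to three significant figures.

F ≈ 90.9 kN

γ = ρg = 1000 × 9.81 = 9810 N/m³ = 9.81 kN/m³.
Let θ = 64.8° be the plate's angle to the horizontal; measure y along the incline from where the plane meets the free surface. Vertical depth h = y·sinθ with sinθ = 0.904827.
The centroid of a semicircle lies 4r/(3π) = 0.806385 m from the diameter, here below the top edge, so y_c = 1 + 0.806385 = 1.80639 m and h_c = 1.80639 × 0.904827 = 1.63447 m.
A = πr²/2 = π × 1.9²/2 = 5.67057 m².
Resultant F = γ·h_c·A = 9.81 × 1.63447 × 5.67057 = 90.9228 kN.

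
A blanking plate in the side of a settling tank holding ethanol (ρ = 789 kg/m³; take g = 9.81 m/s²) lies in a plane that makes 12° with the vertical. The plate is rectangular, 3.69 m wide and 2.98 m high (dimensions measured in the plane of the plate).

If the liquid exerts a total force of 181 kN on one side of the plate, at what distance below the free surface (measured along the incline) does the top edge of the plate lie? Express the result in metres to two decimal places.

y_top ≈ 0.68 m

γ = ρg = 789 × 9.81 / 1000 = 7.74009 kN/m³.
A = 3.69 × 2.98 = 10.9962 m².
From F = γ·h_c·A, the centroid depth is h_c = 181/(7.74009 × 10.9962) = 2.12662 m.
The plate makes 12° with the vertical, i.e. θ = 90° − 12° = 78° to the horizontal. Measuring y along the incline from the free-surface line, vertical depth h = y·sinθ with sinθ = 0.978148.
Along the incline, y_c = h_c/sinθ = 2.12662/0.978148 = 2.17413 m.
The centroid lies 2.98/2 = 1.49 m below the top edge, so the top edge sits at y_top = 2.17413 − 1.49 = 0.68413 m along the incline.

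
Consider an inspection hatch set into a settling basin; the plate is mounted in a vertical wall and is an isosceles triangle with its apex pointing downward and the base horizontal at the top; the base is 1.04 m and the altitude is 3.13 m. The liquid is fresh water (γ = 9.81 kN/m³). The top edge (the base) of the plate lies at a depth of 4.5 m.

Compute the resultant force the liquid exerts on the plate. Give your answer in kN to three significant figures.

F ≈ 88.5 kN

γ = 9.81 kN/m³.
With the apex down, the centroid sits h/3 = 3.13/3 = 1.04333 m below the base (the top edge), so the centroid depth is h_c = 4.5 + 1.04333 = 5.54333 m.
A = ½ × 1.04 × 3.13 = 1.6276 m².
Resultant F = γ·h_c·A = 9.81 × 5.54333 × 1.6276 = 88.509 kN.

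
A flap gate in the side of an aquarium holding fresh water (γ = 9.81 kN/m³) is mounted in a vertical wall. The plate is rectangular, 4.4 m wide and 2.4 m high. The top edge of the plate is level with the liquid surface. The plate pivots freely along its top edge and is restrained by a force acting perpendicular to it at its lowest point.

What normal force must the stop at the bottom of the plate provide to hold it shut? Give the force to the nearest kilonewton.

γ = 9.81 kN/m³.
The centroid lies 2.4/2 = 1.2 m below the top edge, so the centroid depth is h_c = 1.2 m.
A = 4.4 × 2.4 = 10.56 m².
Resultant F = γ·h_c·A = 9.81 × 1.2 × 10.56 = 124.312 kN.
I_c = b·h³/12 = 4.4 × 2.4³/12 = 5.0688 m⁴.
Centre of pressure: y_p = y_c + I_c/(y_c·A) = 1.2 + 5.0688/(1.2 × 10.56) = 1.2 + 0.4 = 1.6 m along the plane.
The resultant acts 1.2 + 0.4 = 1.6 m (along the plate) below the hinge at the top edge, so the moment about the hinge is M = F × 1.6 = 124.312 × 1.6 = 198.899 kN·m.
A normal force at the bottom, 2.4 m from the hinge, must supply this moment: P = 198.899/2.4 = 82.8746 kN.

P ≈ 83 kN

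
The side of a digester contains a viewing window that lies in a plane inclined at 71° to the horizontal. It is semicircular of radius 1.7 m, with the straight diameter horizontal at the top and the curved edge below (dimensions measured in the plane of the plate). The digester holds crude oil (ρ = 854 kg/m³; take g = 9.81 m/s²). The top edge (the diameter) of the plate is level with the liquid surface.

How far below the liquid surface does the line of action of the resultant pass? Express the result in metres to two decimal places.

γ = ρg = 854 × 9.81 / 1000 = 8.37774 kN/m³.
Let θ = 71° be the plate's angle to the horizontal; measure y along the incline from where the plane meets the free surface. Vertical depth h = y·sinθ with sinθ = 0.945519.
The centroid of a semicircle lies 4r/(3π) = 0.721502 m from the diameter, here below the top edge, so y_c = 0.721502 m and h_c = 0.721502 × 0.945519 = 0.682194 m.
A = πr²/2 = π × 1.7²/2 = 4.5396 m².
Resultant F = γ·h_c·A = 8.37774 × 0.682194 × 4.5396 = 25.9449 kN.
I_c = (π/8 − 8/(9π))·r⁴ = 0.109757 × 1.7⁴ = 0.916701 m⁴.
Centre of pressure: y_p = y_c + I_c/(y_c·A) = 0.721502 + 0.916701/(0.721502 × 4.5396) = 0.721502 + 0.27988 = 1.00138 m along the plane.
Vertically, h_p = y_p·sinθ = 1.00138 × 0.945519 = 0.946824 m.

h_p = 0.95 m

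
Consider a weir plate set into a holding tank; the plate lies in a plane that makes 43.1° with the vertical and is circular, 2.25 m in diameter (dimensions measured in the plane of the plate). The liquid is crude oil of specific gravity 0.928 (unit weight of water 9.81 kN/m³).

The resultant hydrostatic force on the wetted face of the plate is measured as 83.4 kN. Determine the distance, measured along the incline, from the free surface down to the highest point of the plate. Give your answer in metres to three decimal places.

y_top ≈ 2.031 m

γ = 0.928 × 9.81 = 9.10368 kN/m³.
A = π(1.125)² = 3.97608 m².
From F = γ·h_c·A, the centroid depth is h_c = 83.4/(9.10368 × 3.97608) = 2.30406 m.
The plate makes 43.1° with the vertical, i.e. θ = 90° − 43.1° = 46.9° to the horizontal. Measuring y along the incline from the free-surface line, vertical depth h = y·sinθ with sinθ = 0.730162.
Along the incline, y_c = h_c/sinθ = 2.30406/0.730162 = 3.15555 m.
The centroid is at the centre, 1.125 m below the top of the plate, so the highest point sits at y_top = 3.15555 − 1.125 = 2.03055 m along the incline.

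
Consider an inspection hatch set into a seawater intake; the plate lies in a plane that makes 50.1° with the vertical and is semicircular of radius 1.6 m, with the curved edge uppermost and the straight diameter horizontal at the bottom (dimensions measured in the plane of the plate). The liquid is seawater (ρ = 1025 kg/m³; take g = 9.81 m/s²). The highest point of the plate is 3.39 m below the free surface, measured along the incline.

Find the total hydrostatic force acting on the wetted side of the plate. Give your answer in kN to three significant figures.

F ≈ 112 kN

γ = ρg = 1025 × 9.81 / 1000 = 10.05525 kN/m³.
The plate makes 50.1° with the vertical, i.e. θ = 90° − 50.1° = 39.9° to the horizontal. Measuring y along the incline from the free-surface line, vertical depth h = y·sinθ with sinθ = 0.641450.
The centroid lies 4r/(3π) = 0.679061 m above the diameter, so r − 4r/(3π) = 1.6 − 0.679061 = 0.920939 m below the topmost point, so y_c = 3.39 + 0.920939 = 4.31094 m and h_c = 4.31094 × 0.641450 = 2.76525 m.
A = πr²/2 = π × 1.6²/2 = 4.02124 m².
Resultant F = γ·h_c·A = 10.05525 × 2.76525 × 4.02124 = 111.812 kN.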